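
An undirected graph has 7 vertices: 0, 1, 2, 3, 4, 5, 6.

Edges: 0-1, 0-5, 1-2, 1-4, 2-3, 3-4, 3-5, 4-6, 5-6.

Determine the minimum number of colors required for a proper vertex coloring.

The cycle 3-4-1-0-5-3 has odd length 5, so it cannot be 2-colored; at least 3 colors are needed.
3 colors suffice: color a → {1, 5}; color b → {0, 2, 4}; color c → {3, 6}. No two adjacent vertices share a color.

3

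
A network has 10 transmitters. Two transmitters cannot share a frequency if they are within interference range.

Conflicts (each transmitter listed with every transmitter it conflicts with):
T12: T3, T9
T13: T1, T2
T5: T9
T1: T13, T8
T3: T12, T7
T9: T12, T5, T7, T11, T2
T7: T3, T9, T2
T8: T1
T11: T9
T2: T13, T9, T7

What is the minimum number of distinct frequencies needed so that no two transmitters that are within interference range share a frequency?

T9, T7, T2 are mutually in conflict, so at least 3 frequencies are needed.
3 frequencies suffice: frequency 1 → {T13, T3, T9, T8}; frequency 2 → {T12, T5, T1, T11, T2}; frequency 3 → {T7}. Each listed conflict is separated.

3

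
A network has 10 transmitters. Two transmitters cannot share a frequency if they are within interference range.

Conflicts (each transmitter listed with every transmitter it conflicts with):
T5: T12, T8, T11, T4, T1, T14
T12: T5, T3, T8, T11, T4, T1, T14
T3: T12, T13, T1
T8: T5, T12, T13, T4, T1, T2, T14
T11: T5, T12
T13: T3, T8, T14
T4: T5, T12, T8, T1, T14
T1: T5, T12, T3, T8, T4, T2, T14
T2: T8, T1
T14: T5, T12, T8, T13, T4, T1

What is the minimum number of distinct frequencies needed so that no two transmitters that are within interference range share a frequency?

T5, T12, T8, T4, T1, T14 pairwise conflict, so at least 6 frequencies are needed.
A valid assignment using 6 frequencies: T5=5, T12=1, T3=3, T8=3, T11=2, T13=1, T4=6, T1=2, T2=1, T14=4. Every pair that conflicts lands in different frequencies.

6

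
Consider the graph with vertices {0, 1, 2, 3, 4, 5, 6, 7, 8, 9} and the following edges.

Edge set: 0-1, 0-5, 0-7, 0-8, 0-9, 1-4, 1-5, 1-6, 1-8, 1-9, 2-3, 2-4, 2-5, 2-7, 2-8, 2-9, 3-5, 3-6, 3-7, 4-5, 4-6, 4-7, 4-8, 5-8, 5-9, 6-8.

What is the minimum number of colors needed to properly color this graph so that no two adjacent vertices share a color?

1, 4, 6, 8 form a clique, so at least 4 colors are needed.
4 colors suffice: 0=yellow, 1=green, 2=green, 3=blue, 4=yellow, 5=red, 6=red, 7=red, 8=blue, 9=blue. No two adjacent vertices share a color.

4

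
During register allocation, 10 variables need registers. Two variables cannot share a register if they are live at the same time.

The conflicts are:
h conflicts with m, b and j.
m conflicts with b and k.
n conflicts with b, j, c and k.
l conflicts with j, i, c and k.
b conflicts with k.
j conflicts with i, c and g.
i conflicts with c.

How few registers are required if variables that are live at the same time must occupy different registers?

4

l, j, i, c are mutually in conflict, so at least 4 registers are needed.
A valid assignment using 4 registers: h=2, m=4, n=2, l=2, b=1, j=1, i=4, c=3, k=3, g=2. Every pair that conflicts lands in different registers.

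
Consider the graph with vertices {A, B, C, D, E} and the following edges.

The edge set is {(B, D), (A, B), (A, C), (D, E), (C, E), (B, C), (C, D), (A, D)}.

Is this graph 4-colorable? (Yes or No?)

Yes

The chromatic number is 4. A, B, C, D are mutually adjacent (a clique of size 4), so at least 4 colors are needed.
One proper 4-coloring: A=3, B=4, C=1, D=2, E=3.
That is already a proper 4-coloring.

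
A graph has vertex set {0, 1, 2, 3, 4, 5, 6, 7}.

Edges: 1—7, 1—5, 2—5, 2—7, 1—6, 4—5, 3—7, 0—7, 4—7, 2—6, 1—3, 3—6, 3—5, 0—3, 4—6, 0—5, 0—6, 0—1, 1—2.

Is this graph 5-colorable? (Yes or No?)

Yes

The chromatic number is 4. 0, 1, 3, 6 form a clique, so at least 4 colors are needed.
4 colors suffice: color red → {1, 4}; color blue → {5, 6, 7}; color green → {2, 3}; color yellow → {0}.
Since 5 ≥ 4, a proper 5-coloring certainly exists.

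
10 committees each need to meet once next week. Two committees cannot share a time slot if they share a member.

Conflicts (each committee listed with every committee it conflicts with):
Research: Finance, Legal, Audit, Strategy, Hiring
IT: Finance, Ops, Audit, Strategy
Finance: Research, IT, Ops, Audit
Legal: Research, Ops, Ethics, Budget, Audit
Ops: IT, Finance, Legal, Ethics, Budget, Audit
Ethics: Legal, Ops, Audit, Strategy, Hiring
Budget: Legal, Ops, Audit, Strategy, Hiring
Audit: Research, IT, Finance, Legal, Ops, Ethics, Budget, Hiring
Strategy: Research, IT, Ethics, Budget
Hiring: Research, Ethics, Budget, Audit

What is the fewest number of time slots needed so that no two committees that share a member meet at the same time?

4

Legal, Ops, Budget, Audit pairwise conflict, so at least 4 time slots are needed.
4 time slots suffice: Research=2, IT=4, Finance=3, Legal=4, Ops=2, Ethics=3, Budget=3, Audit=1, Strategy=1, Hiring=4. Each listed conflict is separated.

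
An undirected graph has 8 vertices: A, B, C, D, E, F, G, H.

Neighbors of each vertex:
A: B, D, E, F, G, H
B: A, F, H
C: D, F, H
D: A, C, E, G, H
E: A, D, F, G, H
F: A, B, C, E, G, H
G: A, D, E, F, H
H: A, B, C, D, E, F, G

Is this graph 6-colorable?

The chromatic number is 5. A, E, F, G, H are pairwise adjacent (a clique of size 5), so at least 5 colors are needed.
5 colors suffice: color 1 → {H}; color 2 → {D, F}; color 3 → {A, C}; color 4 → {B, E}; color 5 → {G}.
Since 6 ≥ 5, a proper 6-coloring certainly exists.

Yes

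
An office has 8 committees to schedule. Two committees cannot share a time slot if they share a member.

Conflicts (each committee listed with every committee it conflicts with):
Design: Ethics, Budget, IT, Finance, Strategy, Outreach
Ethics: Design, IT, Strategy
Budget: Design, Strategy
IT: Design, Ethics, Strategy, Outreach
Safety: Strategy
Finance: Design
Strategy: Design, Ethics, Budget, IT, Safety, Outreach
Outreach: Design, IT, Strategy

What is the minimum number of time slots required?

Design, Ethics, IT, Strategy are mutually in conflict, so at least 4 time slots are needed.
A valid assignment using 4 time slots: Design=2, Ethics=4, Budget=3, IT=3, Safety=2, Finance=1, Strategy=1, Outreach=4. Each listed conflict is separated.

4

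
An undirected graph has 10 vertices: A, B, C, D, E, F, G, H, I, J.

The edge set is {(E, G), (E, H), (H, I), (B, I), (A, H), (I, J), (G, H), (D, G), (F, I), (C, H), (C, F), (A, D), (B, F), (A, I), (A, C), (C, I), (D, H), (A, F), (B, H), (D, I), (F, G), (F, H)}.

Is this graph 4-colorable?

No

A, C, F, H, I are pairwise adjacent (a clique of size 5), so at least 5 colors are needed.
So 4 colors are not enough.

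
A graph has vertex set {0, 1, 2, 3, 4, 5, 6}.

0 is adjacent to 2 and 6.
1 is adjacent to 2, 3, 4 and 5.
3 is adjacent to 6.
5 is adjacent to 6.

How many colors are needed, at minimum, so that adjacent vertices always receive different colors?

The cycle 3-1-2-0-6-3 has odd length 5, so it cannot be 2-colored; at least 3 colors are needed.
3 colors suffice: color red → {1, 6}; color blue → {2, 3, 4, 5}; color green → {0}. Every edge joins two different colors.

3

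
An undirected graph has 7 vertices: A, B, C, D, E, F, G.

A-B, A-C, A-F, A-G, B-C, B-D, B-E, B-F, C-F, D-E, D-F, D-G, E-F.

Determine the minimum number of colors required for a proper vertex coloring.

4

A, B, C, F are mutually adjacent (a clique of size 4), so at least 4 colors are needed.
A valid assignment using 4 colors: A=green, B=blue, C=yellow, D=green, E=yellow, F=red, G=red. Each edge has distinct colors on its endpoints.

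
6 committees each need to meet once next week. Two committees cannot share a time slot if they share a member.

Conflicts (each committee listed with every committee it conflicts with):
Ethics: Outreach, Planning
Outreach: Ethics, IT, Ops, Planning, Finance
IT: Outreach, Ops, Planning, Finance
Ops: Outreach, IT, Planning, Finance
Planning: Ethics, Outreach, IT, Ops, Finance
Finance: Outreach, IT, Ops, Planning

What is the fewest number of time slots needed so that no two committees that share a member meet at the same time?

5

Outreach, IT, Ops, Planning, Finance are mutually in conflict, so at least 5 time slots are needed.
A valid assignment using 5 time slots: Ethics=3, Outreach=2, IT=4, Ops=5, Planning=1, Finance=3. Every pair that conflicts lands in different time slots.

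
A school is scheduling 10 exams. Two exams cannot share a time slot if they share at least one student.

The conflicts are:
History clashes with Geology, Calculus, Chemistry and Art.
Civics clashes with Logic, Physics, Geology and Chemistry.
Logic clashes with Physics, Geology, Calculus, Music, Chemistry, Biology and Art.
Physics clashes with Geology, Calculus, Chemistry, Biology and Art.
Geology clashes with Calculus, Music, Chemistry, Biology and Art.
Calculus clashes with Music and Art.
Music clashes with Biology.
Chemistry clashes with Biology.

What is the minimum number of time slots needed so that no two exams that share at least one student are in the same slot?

Logic, Physics, Geology, Calculus, Art pairwise conflict, so at least 5 time slots are needed.
5 time slots suffice: History=2, Civics=5, Logic=2, Physics=3, Geology=1, Calculus=4, Music=3, Chemistry=4, Biology=5, Art=5. Every pair that conflicts lands in different time slots.

5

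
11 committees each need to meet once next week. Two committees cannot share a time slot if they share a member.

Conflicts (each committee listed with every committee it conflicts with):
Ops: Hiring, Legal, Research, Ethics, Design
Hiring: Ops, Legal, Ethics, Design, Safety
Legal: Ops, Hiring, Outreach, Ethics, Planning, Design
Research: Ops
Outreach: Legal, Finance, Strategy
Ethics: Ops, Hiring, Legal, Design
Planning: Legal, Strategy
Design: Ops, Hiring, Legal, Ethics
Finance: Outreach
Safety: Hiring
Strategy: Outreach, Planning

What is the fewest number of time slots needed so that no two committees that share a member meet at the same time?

Ops, Hiring, Legal, Ethics, Design pairwise conflict, so at least 5 time slots are needed.
5 time slots suffice: time slot 1 → {Legal, Research, Finance, Safety, Strategy}; time slot 2 → {Hiring, Outreach, Planning}; time slot 3 → {Ops}; time slot 4 → {Ethics}; time slot 5 → {Design}. Each listed conflict is separated.

5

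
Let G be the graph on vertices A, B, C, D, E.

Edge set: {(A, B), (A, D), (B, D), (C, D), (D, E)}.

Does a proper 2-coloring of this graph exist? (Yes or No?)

A, B, D are pairwise adjacent, so at least 3 colors are needed.
So 2 colors are not enough.

No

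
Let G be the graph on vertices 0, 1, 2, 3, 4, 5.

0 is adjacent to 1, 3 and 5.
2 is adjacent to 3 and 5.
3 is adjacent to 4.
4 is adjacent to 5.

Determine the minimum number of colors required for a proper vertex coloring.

3 and 4 are adjacent, so at least 2 colors are needed.
2 colors suffice: color a → {0, 2, 4}; color b → {1, 3, 5}. Every edge joins two different colors.

2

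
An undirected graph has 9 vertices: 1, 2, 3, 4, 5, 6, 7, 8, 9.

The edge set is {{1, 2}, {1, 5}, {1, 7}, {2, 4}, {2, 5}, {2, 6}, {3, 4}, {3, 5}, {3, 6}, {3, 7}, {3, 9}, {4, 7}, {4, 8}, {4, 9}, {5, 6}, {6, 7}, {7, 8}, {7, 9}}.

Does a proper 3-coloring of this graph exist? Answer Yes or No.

3, 4, 7, 9 form a clique, so at least 4 colors are needed.
So 3 colors are not enough.

No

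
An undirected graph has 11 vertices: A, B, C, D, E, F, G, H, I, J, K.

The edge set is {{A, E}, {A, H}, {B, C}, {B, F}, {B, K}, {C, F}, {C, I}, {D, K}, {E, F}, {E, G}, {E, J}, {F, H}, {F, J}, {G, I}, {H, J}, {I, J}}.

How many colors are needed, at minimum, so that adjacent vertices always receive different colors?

E, F, J are mutually adjacent, so at least 3 colors are needed.
3 colors suffice: A=red, B=blue, C=green, D=blue, E=green, F=red, G=blue, H=green, I=red, J=blue, K=red. No two adjacent vertices share a color.

3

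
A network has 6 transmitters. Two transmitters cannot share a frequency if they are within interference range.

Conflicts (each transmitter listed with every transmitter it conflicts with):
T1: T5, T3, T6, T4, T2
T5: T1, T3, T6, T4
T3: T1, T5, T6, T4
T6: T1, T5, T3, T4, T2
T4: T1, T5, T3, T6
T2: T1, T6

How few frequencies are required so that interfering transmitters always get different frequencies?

5

T1, T5, T3, T6, T4 are mutually in conflict, so at least 5 frequencies are needed.
5 frequencies suffice: frequency 1 → {T1}; frequency 2 → {T6}; frequency 3 → {T3, T2}; frequency 4 → {T5}; frequency 5 → {T4}. No two conflicting transmitters share a frequency.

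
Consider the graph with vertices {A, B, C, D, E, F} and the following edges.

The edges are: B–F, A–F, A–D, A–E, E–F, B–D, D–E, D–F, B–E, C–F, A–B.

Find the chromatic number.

A, B, D, E, F are mutually adjacent (a clique of size 5), so at least 5 colors are needed.
5 colors suffice: color 1 → {F}; color 2 → {C, E}; color 3 → {B}; color 4 → {A}; color 5 → {D}. Each edge has distinct colors on its endpoints.

5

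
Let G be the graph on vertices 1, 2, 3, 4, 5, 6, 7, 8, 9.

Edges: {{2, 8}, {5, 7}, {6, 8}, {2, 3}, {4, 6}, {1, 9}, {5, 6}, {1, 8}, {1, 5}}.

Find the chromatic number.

2

2 and 8 are adjacent, so at least 2 colors are needed.
2 colors suffice: color red → {3, 4, 5, 8, 9}; color blue → {1, 2, 6, 7}. Each edge has distinct colors on its endpoints.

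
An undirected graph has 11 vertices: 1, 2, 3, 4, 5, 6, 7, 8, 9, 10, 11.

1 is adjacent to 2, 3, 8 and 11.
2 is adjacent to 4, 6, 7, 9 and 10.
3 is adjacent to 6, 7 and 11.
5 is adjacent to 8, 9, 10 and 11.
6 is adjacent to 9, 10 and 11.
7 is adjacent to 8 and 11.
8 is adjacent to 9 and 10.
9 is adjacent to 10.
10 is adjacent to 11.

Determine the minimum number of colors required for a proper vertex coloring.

5, 8, 9, 10 form a clique, so at least 4 colors are needed.
A valid assignment using 4 colors: 1=red, 2=blue, 3=green, 4=red, 5=yellow, 6=yellow, 7=red, 8=blue, 9=green, 10=red, 11=blue. No two adjacent vertices share a color.

4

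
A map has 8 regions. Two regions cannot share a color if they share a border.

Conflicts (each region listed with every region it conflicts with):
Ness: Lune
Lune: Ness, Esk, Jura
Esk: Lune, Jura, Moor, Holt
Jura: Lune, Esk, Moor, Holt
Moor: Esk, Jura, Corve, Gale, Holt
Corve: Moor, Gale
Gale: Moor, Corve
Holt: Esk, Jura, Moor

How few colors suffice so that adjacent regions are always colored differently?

4

Esk, Jura, Moor, Holt pairwise conflict, so at least 4 colors are needed.
A valid assignment using 4 colors: Ness=2, Lune=1, Esk=3, Jura=2, Moor=1, Corve=3, Gale=2, Holt=4. Each listed conflict is separated.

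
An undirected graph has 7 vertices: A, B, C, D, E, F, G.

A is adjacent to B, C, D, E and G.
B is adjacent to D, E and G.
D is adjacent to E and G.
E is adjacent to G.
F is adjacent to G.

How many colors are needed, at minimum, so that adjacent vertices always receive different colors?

A, B, D, E, G are mutually adjacent (a clique of size 5), so at least 5 colors are needed.
One proper 5-coloring: A=blue, B=green, C=red, D=purple, E=yellow, F=blue, G=red. Each edge has distinct colors on its endpoints.

5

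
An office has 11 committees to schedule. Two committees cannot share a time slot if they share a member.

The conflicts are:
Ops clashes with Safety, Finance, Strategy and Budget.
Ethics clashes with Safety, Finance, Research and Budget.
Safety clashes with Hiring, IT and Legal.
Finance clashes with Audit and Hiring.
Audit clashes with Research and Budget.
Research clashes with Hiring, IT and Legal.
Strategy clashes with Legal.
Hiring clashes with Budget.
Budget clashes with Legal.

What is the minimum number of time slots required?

2

Ops and Strategy conflict, so at least 2 time slots are needed.
2 time slots suffice: time slot 1 → {Safety, Finance, Research, Strategy, Budget}; time slot 2 → {Ops, Ethics, Audit, Hiring, IT, Legal}. Each listed conflict is separated.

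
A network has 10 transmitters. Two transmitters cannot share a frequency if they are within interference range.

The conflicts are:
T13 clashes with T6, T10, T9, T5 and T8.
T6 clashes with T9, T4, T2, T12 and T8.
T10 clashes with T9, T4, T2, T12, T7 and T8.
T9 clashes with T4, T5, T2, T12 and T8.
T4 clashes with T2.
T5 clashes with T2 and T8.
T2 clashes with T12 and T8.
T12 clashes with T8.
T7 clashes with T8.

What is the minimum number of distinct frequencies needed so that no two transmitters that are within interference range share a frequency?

T10, T9, T2, T12, T8 are mutually in conflict, so at least 5 frequencies are needed.
5 frequencies suffice: frequency 1 → {T4, T8}; frequency 2 → {T9, T7}; frequency 3 → {T6, T10, T5}; frequency 4 → {T13, T2}; frequency 5 → {T12}. Every pair that conflicts lands in different frequencies.

5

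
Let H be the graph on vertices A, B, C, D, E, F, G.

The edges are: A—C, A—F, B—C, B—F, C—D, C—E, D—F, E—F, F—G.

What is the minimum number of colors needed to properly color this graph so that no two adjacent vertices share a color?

2

B and C are adjacent, so at least 2 colors are needed.
2 colors suffice: color 1 → {C, F}; color 2 → {A, B, D, E, G}. No two adjacent vertices share a color.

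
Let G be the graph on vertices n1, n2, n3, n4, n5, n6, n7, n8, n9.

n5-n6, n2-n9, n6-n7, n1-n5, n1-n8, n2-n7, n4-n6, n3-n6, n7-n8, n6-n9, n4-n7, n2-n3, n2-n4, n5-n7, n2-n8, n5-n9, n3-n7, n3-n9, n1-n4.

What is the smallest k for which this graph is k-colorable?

3

n5, n6, n7 are pairwise adjacent, so at least 3 colors are needed.
3 colors suffice: n1=red, n2=blue, n3=green, n4=green, n5=green, n6=blue, n7=red, n8=green, n9=red. Every edge joins two different colors.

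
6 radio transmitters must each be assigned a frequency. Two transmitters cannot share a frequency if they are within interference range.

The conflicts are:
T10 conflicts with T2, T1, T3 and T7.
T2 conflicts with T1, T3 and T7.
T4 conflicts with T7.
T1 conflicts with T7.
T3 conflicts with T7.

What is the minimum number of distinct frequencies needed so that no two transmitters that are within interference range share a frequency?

4

T10, T2, T3, T7 are mutually in conflict, so at least 4 frequencies are needed.
4 frequencies suffice: frequency 1 → {T7}; frequency 2 → {T10, T4}; frequency 3 → {T2}; frequency 4 → {T1, T3}. Each listed conflict is separated.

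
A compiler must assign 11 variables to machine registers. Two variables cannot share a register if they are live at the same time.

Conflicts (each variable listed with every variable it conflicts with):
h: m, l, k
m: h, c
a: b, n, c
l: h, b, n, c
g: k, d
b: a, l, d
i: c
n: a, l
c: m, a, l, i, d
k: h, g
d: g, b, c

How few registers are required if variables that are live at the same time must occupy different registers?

2

g and d conflict, so at least 2 registers are needed.
2 registers suffice: h=1, m=2, a=2, l=2, g=1, b=1, i=2, n=1, c=1, k=2, d=2. No two conflicting variables share a register.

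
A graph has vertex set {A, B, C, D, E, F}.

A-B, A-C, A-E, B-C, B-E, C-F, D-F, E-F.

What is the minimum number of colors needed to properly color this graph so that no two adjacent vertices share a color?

3

A, B, C are mutually adjacent, so at least 3 colors are needed.
A valid assignment using 3 colors: A=1, B=3, C=2, D=2, E=2, F=1. No two adjacent vertices share a color.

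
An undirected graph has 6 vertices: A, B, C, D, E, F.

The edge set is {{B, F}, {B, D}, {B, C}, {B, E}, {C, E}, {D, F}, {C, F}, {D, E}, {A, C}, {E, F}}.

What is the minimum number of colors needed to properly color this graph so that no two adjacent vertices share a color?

4

B, D, E, F form a clique, so at least 4 colors are needed.
4 colors suffice: color 1 → {A, E}; color 2 → {F}; color 3 → {C, D}; color 4 → {B}. Every edge joins two different colors.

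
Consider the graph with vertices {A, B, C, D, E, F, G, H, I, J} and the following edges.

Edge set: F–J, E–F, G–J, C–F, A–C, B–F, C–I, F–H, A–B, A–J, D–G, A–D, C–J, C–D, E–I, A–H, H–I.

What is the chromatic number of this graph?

3

A, C, D form a triangle, so at least 3 colors are needed.
One proper 3-coloring: A=red, B=blue, C=blue, D=green, E=blue, F=red, G=red, H=blue, I=red, J=green. No two adjacent vertices share a color.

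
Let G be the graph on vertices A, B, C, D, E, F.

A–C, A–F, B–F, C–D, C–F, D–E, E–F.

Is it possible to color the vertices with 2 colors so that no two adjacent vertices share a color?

No

A, C, F form a triangle, so at least 3 colors are needed.
So 2 colors are not enough.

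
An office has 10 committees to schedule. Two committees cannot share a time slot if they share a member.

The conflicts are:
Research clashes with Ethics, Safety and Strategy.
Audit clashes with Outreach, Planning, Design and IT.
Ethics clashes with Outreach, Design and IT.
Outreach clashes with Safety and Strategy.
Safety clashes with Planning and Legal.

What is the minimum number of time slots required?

Research and Strategy conflict, so at least 2 time slots are needed.
A valid assignment using 2 time slots: Research=1, Audit=2, Ethics=2, Outreach=1, Safety=2, Planning=1, Strategy=2, Design=1, IT=1, Legal=1. No two conflicting committees share a time slot.

2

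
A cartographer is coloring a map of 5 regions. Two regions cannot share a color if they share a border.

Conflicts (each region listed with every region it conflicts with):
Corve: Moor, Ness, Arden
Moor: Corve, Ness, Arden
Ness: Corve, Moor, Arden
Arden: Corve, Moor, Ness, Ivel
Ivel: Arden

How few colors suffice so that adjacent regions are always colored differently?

4

Corve, Moor, Ness, Arden pairwise conflict, so at least 4 colors are needed.
4 colors suffice: color 1 → {Arden}; color 2 → {Ness, Ivel}; color 3 → {Corve}; color 4 → {Moor}. No two conflicting regions share a color.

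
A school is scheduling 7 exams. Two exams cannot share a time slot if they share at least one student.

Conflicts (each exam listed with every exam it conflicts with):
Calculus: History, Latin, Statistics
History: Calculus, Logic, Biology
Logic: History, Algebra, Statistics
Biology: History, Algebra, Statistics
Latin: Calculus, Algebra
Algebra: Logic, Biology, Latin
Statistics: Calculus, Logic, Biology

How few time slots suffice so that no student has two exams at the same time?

3

The cycle Biology-Algebra-Latin-Calculus-Statistics-Biology has odd length 5, so it cannot be 2-colored; at least 3 time slots are needed.
3 time slots suffice: time slot 1 → {Calculus, Logic, Biology}; time slot 2 → {History, Algebra, Statistics}; time slot 3 → {Latin}. Each listed conflict is separated.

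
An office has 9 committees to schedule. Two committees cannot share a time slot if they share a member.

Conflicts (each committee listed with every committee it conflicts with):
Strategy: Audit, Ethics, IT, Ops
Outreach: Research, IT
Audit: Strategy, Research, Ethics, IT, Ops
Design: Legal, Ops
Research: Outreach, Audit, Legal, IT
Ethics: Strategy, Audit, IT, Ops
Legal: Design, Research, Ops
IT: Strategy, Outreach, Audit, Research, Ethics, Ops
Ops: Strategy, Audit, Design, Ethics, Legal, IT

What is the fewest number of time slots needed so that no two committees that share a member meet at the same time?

Strategy, Audit, Ethics, IT, Ops all conflict with each other, so at least 5 time slots are needed.
5 time slots suffice: time slot 1 → {Research, Ops}; time slot 2 → {Legal, IT}; time slot 3 → {Outreach, Audit, Design}; time slot 4 → {Ethics}; time slot 5 → {Strategy}. No two conflicting committees share a time slot.

5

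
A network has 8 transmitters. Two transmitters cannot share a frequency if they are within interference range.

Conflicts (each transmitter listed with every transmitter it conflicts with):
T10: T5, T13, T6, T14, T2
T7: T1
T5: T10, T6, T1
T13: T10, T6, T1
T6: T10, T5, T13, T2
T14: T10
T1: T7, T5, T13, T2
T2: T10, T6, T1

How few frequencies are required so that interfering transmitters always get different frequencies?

T10, T6, T2 are mutually in conflict, so at least 3 frequencies are needed.
A valid assignment using 3 frequencies: T10=1, T7=2, T5=3, T13=3, T6=2, T14=2, T1=1, T2=3. Every pair that conflicts lands in different frequencies.

3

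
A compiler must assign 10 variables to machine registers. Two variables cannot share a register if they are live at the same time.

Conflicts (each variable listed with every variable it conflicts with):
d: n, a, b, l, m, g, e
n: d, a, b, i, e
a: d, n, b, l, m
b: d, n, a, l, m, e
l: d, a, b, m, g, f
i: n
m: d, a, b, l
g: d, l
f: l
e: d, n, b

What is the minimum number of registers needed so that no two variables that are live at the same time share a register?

d, a, b, l, m all conflict with each other, so at least 5 registers are needed.
5 registers suffice: register 1 → {d, i, f}; register 2 → {n, l}; register 3 → {b, g}; register 4 → {a, e}; register 5 → {m}. Each listed conflict is separated.

5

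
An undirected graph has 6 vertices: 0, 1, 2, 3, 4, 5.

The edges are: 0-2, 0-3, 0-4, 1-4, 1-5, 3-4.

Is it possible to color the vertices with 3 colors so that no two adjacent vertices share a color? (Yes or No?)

The chromatic number is 3. 0, 3, 4 are pairwise adjacent, so at least 3 colors are needed.
3 colors suffice: color a → {0, 1}; color b → {2, 4, 5}; color c → {3}.
That is already a proper 3-coloring.

Yes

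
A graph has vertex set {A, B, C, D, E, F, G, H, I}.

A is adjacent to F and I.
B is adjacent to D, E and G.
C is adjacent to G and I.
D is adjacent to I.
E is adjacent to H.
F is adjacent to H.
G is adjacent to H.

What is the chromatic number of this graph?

The cycle G-B-D-I-C-G has odd length 5, so it cannot be 2-colored; at least 3 colors are needed.
3 colors suffice: color 1 → {E, F, G, I}; color 2 → {A, B, C, H}; color 3 → {D}. Each edge has distinct colors on its endpoints.

3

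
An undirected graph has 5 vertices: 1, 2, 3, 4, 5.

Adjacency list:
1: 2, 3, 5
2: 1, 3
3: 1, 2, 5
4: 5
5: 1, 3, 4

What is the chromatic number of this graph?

1, 2, 3 are mutually adjacent, so at least 3 colors are needed.
One proper 3-coloring: 1=c, 2=b, 3=a, 4=a, 5=b. Every edge joins two different colors.

3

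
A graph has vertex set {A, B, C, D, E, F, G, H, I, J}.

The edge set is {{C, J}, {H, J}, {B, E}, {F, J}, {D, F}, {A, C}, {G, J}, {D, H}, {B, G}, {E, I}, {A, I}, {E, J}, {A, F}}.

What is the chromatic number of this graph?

The cycle F-J-E-I-A-F has odd length 5, so it cannot be 2-colored; at least 3 colors are needed.
3 colors suffice: color red → {A, B, D, J}; color blue → {C, E, F, G, H}; color green → {I}. Each edge has distinct colors on its endpoints.

3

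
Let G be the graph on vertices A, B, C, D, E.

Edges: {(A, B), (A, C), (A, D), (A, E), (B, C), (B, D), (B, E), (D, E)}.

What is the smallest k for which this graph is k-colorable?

4

A, B, D, E form a clique, so at least 4 colors are needed.
A valid assignment using 4 colors: A=red, B=blue, C=green, D=green, E=yellow. Every edge joins two different colors.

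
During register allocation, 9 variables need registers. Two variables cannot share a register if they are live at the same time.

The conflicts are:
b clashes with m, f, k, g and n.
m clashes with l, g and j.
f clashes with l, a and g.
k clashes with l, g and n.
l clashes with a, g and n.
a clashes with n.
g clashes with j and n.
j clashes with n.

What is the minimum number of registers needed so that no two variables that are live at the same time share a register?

4

k, l, g, n all conflict with each other, so at least 4 registers are needed.
4 registers suffice: register 1 → {a, g}; register 2 → {b, l, j}; register 3 → {m, f, n}; register 4 → {k}. Each listed conflict is separated.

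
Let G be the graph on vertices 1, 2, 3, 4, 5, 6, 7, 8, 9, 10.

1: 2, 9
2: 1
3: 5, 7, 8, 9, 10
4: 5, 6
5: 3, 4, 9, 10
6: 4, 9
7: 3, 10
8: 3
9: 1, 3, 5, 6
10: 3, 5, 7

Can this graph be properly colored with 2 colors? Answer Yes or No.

3, 7, 10 form a triangle, so at least 3 colors are needed.
So 2 colors are not enough.

No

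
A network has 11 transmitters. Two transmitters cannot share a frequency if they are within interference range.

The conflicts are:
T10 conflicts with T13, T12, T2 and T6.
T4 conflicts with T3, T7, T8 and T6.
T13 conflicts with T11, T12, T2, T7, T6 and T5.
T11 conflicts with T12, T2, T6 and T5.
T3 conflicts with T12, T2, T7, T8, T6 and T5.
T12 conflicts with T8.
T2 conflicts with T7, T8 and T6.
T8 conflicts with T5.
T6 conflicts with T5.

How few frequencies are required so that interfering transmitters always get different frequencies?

T10, T13, T2, T6 pairwise conflict, so at least 4 frequencies are needed.
4 frequencies suffice: frequency 1 → {T13, T3}; frequency 2 → {T4, T12, T2, T5}; frequency 3 → {T7, T8, T6}; frequency 4 → {T10, T11}. Each listed conflict is separated.

4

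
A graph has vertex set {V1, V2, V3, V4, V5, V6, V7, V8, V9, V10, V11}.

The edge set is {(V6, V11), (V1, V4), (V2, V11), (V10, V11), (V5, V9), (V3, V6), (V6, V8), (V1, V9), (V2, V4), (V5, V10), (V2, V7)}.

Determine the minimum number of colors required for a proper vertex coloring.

3

The cycle V1-V4-V2-V11-V10-V5-V9-V1 has odd length 7, so it cannot be 2-colored; at least 3 colors are needed.
3 colors suffice: V1=R, V2=B, V3=R, V4=G, V5=R, V6=B, V7=R, V8=R, V9=B, V10=B, V11=R. Each edge has distinct colors on its endpoints.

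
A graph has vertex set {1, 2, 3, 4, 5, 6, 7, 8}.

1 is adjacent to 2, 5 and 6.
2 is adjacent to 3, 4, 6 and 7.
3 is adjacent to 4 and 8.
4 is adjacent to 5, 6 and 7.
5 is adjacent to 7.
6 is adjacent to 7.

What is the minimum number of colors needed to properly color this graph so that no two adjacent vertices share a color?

2, 4, 6, 7 are pairwise adjacent (a clique of size 4), so at least 4 colors are needed.
4 colors suffice: color red → {2, 5, 8}; color blue → {1, 4}; color green → {3, 6}; color yellow → {7}. Each edge has distinct colors on its endpoints.

4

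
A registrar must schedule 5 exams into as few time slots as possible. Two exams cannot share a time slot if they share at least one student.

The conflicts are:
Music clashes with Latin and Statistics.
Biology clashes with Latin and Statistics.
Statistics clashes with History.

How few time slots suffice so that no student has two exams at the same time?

2

Biology and Statistics conflict, so at least 2 time slots are needed.
2 time slots suffice: time slot 1 → {Latin, Statistics}; time slot 2 → {Music, Biology, History}. No two conflicting exams share a time slot.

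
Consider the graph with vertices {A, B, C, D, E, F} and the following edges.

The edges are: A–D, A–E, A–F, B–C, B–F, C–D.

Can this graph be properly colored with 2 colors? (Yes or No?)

No

The cycle A-F-B-C-D-A has odd length 5, so it cannot be 2-colored; at least 3 colors are needed.
So 2 colors are not enough.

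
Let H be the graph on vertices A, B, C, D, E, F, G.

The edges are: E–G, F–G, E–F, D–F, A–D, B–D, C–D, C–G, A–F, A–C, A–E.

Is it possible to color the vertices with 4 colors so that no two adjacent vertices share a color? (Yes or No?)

The chromatic number is 3. A, C, D form a triangle, so at least 3 colors are needed.
3 colors suffice: A=blue, B=blue, C=green, D=red, E=red, F=green, G=blue.
Since 4 ≥ 3, a proper 4-coloring certainly exists.

Yes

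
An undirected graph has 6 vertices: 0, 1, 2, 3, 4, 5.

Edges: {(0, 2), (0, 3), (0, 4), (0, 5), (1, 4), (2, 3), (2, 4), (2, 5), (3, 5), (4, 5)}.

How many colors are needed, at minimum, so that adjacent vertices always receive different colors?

4

0, 2, 4, 5 form a clique, so at least 4 colors are needed.
4 colors suffice: color red → {3, 4}; color blue → {1, 5}; color green → {0}; color yellow → {2}. Every edge joins two different colors.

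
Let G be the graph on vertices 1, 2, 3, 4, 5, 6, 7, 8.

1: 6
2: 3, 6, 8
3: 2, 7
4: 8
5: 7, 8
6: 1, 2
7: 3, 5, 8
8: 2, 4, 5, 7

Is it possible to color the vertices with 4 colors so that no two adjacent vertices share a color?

Yes

The chromatic number is 3. 5, 7, 8 are pairwise adjacent, so at least 3 colors are needed.
3 colors suffice: color red → {3, 6, 8}; color blue → {1, 2, 4, 7}; color green → {5}.
Since 4 ≥ 3, a proper 4-coloring certainly exists.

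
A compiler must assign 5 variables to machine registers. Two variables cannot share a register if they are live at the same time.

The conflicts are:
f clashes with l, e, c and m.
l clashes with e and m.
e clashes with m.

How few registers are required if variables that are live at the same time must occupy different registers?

4

f, l, e, m are mutually in conflict, so at least 4 registers are needed.
4 registers suffice: register 1 → {f}; register 2 → {e, c}; register 3 → {m}; register 4 → {l}. No two conflicting variables share a register.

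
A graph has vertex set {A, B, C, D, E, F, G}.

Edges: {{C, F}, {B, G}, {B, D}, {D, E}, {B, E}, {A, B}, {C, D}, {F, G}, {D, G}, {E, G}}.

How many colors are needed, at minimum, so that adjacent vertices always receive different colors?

4

B, D, E, G form a clique, so at least 4 colors are needed.
4 colors suffice: color 1 → {A, C, G}; color 2 → {D, F}; color 3 → {B}; color 4 → {E}. No two adjacent vertices share a color.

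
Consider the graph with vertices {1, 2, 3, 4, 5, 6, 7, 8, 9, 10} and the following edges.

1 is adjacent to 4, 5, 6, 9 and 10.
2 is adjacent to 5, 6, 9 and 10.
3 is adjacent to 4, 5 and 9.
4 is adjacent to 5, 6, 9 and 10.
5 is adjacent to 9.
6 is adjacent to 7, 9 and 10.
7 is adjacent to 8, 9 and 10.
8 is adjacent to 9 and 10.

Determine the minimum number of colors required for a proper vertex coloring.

3, 4, 5, 9 are pairwise adjacent (a clique of size 4), so at least 4 colors are needed.
A valid assignment using 4 colors: 1=d, 2=b, 3=d, 4=b, 5=c, 6=c, 7=b, 8=c, 9=a, 10=a. No two adjacent vertices share a color.

4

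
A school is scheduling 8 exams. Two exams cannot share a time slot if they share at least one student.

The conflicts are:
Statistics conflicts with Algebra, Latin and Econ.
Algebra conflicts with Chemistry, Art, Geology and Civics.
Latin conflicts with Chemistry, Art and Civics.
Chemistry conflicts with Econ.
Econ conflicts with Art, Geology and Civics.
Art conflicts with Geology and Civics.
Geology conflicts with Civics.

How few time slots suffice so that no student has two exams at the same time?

4

Econ, Art, Geology, Civics are mutually in conflict, so at least 4 time slots are needed.
A valid assignment using 4 time slots: Statistics=2, Algebra=1, Latin=1, Chemistry=2, Econ=1, Art=2, Geology=4, Civics=3. Every pair that conflicts lands in different time slots.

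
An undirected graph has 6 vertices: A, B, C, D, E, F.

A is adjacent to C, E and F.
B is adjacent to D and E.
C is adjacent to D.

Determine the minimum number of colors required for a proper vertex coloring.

3

The cycle B-E-A-C-D-B has odd length 5, so it cannot be 2-colored; at least 3 colors are needed.
3 colors suffice: color 1 → {A, B}; color 2 → {C, E, F}; color 3 → {D}. Every edge joins two different colors.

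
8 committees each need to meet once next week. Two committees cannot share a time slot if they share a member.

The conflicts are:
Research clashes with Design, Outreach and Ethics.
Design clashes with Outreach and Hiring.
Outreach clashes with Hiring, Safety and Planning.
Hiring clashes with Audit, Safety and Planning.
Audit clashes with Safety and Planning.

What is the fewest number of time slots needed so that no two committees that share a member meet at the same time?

Hiring, Audit, Safety all conflict with each other, so at least 3 time slots are needed.
Using 3 time slots: Research=2, Design=3, Outreach=1, Hiring=2, Audit=1, Safety=3, Planning=3, Ethics=1. Each listed conflict is separated.

3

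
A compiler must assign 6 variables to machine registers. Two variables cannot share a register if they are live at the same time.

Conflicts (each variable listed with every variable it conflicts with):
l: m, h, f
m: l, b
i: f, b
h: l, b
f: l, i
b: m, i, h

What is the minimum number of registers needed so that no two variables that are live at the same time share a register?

The cycle f-i-b-h-l-f has odd length 5, so it cannot be 2-colored; at least 3 registers are needed.
3 registers suffice: register 1 → {l, b}; register 2 → {m, h, f}; register 3 → {i}. Every pair that conflicts lands in different registers.

3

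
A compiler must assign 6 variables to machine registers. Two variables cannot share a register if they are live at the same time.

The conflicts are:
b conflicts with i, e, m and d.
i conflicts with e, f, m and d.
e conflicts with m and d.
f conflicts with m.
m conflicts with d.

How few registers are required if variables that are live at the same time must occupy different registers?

5

b, i, e, m, d pairwise conflict, so at least 5 registers are needed.
5 registers suffice: b=3, i=1, e=5, f=3, m=2, d=4. No two conflicting variables share a register.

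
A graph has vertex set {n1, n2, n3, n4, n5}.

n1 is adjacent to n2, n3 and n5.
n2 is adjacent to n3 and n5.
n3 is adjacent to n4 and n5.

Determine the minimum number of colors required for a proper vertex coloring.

n1, n2, n3, n5 are mutually adjacent (a clique of size 4), so at least 4 colors are needed.
4 colors suffice: color 1 → {n3}; color 2 → {n4, n5}; color 3 → {n2}; color 4 → {n1}. Every edge joins two different colors.

4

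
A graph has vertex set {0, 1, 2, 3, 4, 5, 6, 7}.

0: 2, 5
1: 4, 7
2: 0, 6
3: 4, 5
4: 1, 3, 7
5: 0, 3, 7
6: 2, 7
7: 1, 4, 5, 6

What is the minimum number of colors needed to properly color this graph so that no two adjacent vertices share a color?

3

1, 4, 7 are mutually adjacent, so at least 3 colors are needed.
3 colors suffice: color red → {0, 3, 7}; color blue → {2, 4, 5}; color green → {1, 6}. Each edge has distinct colors on its endpoints.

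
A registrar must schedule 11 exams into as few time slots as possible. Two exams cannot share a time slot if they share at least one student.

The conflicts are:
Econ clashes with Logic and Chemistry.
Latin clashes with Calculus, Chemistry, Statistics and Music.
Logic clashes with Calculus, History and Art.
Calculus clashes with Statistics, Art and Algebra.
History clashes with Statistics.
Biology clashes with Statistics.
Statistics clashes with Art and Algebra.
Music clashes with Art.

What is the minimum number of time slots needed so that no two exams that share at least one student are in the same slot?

Calculus, Statistics, Algebra are mutually in conflict, so at least 3 time slots are needed.
3 time slots suffice: time slot 1 → {Logic, Chemistry, Statistics, Music}; time slot 2 → {Econ, Calculus, History, Biology}; time slot 3 → {Latin, Art, Algebra}. Every pair that conflicts lands in different time slots.

3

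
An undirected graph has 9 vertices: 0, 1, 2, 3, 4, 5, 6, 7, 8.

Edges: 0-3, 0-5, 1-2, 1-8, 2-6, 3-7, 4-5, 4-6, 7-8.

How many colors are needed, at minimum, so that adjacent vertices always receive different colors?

3

The cycle 1-8-7-3-0-5-4-6-2-1 has odd length 9, so it cannot be 2-colored; at least 3 colors are needed.
One proper 3-coloring: 0=red, 1=green, 2=blue, 3=blue, 4=blue, 5=green, 6=red, 7=green, 8=red. No two adjacent vertices share a color.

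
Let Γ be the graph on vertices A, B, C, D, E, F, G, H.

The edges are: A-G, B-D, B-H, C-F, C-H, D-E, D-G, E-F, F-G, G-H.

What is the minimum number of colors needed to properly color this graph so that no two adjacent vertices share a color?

2

E and F are adjacent, so at least 2 colors are needed.
2 colors suffice: color red → {B, C, E, G}; color blue → {A, D, F, H}. Each edge has distinct colors on its endpoints.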